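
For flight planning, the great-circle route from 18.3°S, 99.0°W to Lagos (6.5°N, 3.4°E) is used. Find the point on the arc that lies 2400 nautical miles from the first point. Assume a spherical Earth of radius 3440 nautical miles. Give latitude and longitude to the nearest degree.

Write both endpoints as unit vectors p₁, p₂ with components (cos φ cos λ, cos φ sin λ, sin φ).
The central angle between the endpoints is δ = arccos(p₁·p₂) ≈ 1.811 rad (103.8°). The total great-circle distance is δ·R ≈ 1.811 × 3440 ≈ 6231 nmi, so the target fraction is f = 2400/6231 ≈ 0.385.
Interpolate at f ≈ 0.385 with slerp weights a = sin((1−f)δ)/sin δ ≈ 0.924, b = sin(fδ)/sin δ ≈ 0.661.
p = a·p₁ + b·p₂ ≈ (0.519, -0.827, -0.215); φ = arcsin(p_z) ≈ -12.43°, λ = atan2(p_y, p_x) ≈ -57.91°.

≈ 12°S, 58°W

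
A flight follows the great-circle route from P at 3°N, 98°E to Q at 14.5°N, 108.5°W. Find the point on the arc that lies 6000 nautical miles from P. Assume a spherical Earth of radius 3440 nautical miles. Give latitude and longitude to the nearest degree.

≈ 33°N, 158°W

Convert each endpoint to a unit vector on the sphere (x = cos φ cos λ, y = cos φ sin λ, z = sin φ).
The central angle between the endpoints is δ = arccos(p₁·p₂) ≈ 2.591 rad (148.4°). The total great-circle distance is δ·R ≈ 2.591 × 3440 ≈ 8913 nmi, so the target fraction is f = 6000/8913 ≈ 0.673.
Interpolate at f ≈ 0.673 with slerp weights a = sin((1−f)δ)/sin δ ≈ 1.431, b = sin(fδ)/sin δ ≈ 1.882.
p = a·p₁ + b·p₂ ≈ (-0.777, -0.313, 0.546); φ = arcsin(p_z) ≈ 33.11°, λ = atan2(p_y, p_x) ≈ -158.09°.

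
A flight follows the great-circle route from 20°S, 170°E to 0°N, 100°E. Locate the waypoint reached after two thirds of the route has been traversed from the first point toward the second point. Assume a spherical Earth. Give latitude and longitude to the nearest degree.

≈ 8°S, 122°E

The haversine formula gives a central angle δ ≈ 1.244 rad (71.3°) between the endpoints.
Interpolate at f = 2/3 with slerp weights a = sin((1−f)δ)/sin δ ≈ 0.425, b = sin(fδ)/sin δ ≈ 0.779.
p = a·p₁ + b·p₂ ≈ (-0.529, 0.836, -0.145); φ = arcsin(p_z) ≈ -8.36°, λ = atan2(p_y, p_x) ≈ 122.31°.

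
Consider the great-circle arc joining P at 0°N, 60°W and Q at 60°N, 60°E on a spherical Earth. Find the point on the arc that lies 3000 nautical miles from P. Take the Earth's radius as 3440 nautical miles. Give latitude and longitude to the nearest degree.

≈ 43°N, 32°W

Write both endpoints as unit vectors p₁, p₂ with components (cos φ cos λ, cos φ sin λ, sin φ).
The central angle between the endpoints is δ = arccos(p₁·p₂) ≈ 1.823 rad (104.5°). The total great-circle distance is δ·R ≈ 1.823 × 3440 ≈ 6273 nmi, so the target fraction is f = 3000/6273 ≈ 0.478.
Interpolate at f ≈ 0.478 with slerp weights a = sin((1−f)δ)/sin δ ≈ 0.841, b = sin(fδ)/sin δ ≈ 0.791.
p = a·p₁ + b·p₂ ≈ (0.618, -0.386, 0.685); φ = arcsin(p_z) ≈ 43.22°, λ = atan2(p_y, p_x) ≈ -31.97°.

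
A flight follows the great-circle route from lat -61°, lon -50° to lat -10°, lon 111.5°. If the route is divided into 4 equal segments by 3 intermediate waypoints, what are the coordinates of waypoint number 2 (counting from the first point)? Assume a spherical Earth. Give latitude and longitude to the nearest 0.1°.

≈ lat -62.4°, lon 95.2°

Convert each endpoint to a unit vector on the sphere (x = cos φ cos λ, y = cos φ sin λ, z = sin φ).
The central angle between the endpoints is δ = arccos(p₁·p₂) ≈ 1.876 rad (107.5°).
Interpolate at f = 2/4 with slerp weights a = sin((1−f)δ)/sin δ ≈ 0.846, b = sin(fδ)/sin δ ≈ 0.846.
p = a·p₁ + b·p₂ ≈ (-0.042, 0.461, -0.887); φ = arcsin(p_z) ≈ -62.44°, λ = atan2(p_y, p_x) ≈ 95.17°.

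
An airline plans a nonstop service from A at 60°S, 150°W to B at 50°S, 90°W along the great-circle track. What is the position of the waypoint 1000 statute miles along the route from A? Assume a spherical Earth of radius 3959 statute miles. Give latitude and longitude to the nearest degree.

Write both endpoints as unit vectors p₁, p₂ with components (cos φ cos λ, cos φ sin λ, sin φ).
The central angle between the endpoints is δ = arccos(p₁·p₂) ≈ 0.602 rad (34.5°). The total great-circle distance is δ·R ≈ 0.602 × 3959 ≈ 2384 mi, so the target fraction is f = 1000/2384 ≈ 0.419.
Interpolate at f ≈ 0.419 with slerp weights a = sin((1−f)δ)/sin δ ≈ 0.605, b = sin(fδ)/sin δ ≈ 0.441.
p = a·p₁ + b·p₂ ≈ (-0.262, -0.435, -0.862); φ = arcsin(p_z) ≈ -59.50°, λ = atan2(p_y, p_x) ≈ -121.06°.

≈ 60°S, 121°W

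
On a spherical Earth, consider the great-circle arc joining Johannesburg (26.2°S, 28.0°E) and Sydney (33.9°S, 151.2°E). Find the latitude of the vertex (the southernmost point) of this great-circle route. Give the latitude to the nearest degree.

The great circle lies in the plane with unit normal n̂ = (p₁ × p₂)/|p₁ × p₂|.
Here n̂_z ≈ +0.631; the vertex latitude is φ_max = arccos|n̂_z| ≈ 50.8°.
Check via Clairaut: cos φ_max = |cos φ₁| · sin C = cos(26.2°)·sin(135.3°) ≈ 0.631, again giving ≈ 50.8°.

≈ 51°S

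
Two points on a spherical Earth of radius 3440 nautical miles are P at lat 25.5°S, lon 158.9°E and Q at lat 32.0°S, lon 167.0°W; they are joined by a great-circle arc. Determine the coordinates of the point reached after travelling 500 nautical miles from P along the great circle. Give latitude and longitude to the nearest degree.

≈ lat 28°S, lon 168°E

From cos δ = sin φ₁ sin φ₂ + cos φ₁ cos φ₂ cos Δλ, the central angle is δ ≈ 0.532 rad (30.5°). The total great-circle distance is δ·R ≈ 0.532 × 3440 ≈ 1829 nmi, so the target fraction is f = 500/1829 ≈ 0.273.
Interpolate at f ≈ 0.273 with slerp weights a = sin((1−f)δ)/sin δ ≈ 0.743, b = sin(fδ)/sin δ ≈ 0.286.
p = a·p₁ + b·p₂ ≈ (-0.862, 0.187, -0.471); φ = arcsin(p_z) ≈ -28.12°, λ = atan2(p_y, p_x) ≈ 167.76°.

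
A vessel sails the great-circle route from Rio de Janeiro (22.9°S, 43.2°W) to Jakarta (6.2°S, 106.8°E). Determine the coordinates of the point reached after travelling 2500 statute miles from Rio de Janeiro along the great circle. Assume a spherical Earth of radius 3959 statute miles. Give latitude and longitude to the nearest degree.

Write both endpoints as unit vectors p₁, p₂ with components (cos φ cos λ, cos φ sin λ, sin φ).
The central angle between the endpoints is δ = arccos(p₁·p₂) ≈ 2.420 rad (138.7°). The total great-circle distance is δ·R ≈ 2.420 × 3959 ≈ 9583 mi, so the target fraction is f = 2500/9583 ≈ 0.261.
Interpolate at f ≈ 0.261 with slerp weights a = sin((1−f)δ)/sin δ ≈ 1.479, b = sin(fδ)/sin δ ≈ 0.894.
p = a·p₁ + b·p₂ ≈ (0.736, -0.081, -0.672); φ = arcsin(p_z) ≈ -42.22°, λ = atan2(p_y, p_x) ≈ -6.32°.

≈ 42°S, 6°W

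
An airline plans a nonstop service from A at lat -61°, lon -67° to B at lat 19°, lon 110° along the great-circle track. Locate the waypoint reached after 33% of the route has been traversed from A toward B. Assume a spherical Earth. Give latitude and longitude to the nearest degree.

Write both endpoints as unit vectors p₁, p₂ with components (cos φ cos λ, cos φ sin λ, sin φ).
The central angle between the endpoints is δ = arccos(p₁·p₂) ≈ 2.408 rad (137.9°).
Interpolate at f = 0.33 with slerp weights a = sin((1−f)δ)/sin δ ≈ 1.492, b = sin(fδ)/sin δ ≈ 1.065.
p = a·p₁ + b·p₂ ≈ (-0.062, 0.281, -0.958); φ = arcsin(p_z) ≈ -73.29°, λ = atan2(p_y, p_x) ≈ 102.44°.

≈ lat -73°, lon 102°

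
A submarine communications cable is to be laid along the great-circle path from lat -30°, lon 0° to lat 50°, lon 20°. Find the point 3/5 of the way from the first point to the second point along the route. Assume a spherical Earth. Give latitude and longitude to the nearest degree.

≈ lat 18°, lon 10°

From cos δ = sin φ₁ sin φ₂ + cos φ₁ cos φ₂ cos Δλ, the central angle is δ ≈ 1.430 rad (81.9°).
Interpolate at f = 3/5 with slerp weights a = sin((1−f)δ)/sin δ ≈ 0.547, b = sin(fδ)/sin δ ≈ 0.764.
p = a·p₁ + b·p₂ ≈ (0.935, 0.168, 0.312); φ = arcsin(p_z) ≈ 18.18°, λ = atan2(p_y, p_x) ≈ 10.18°.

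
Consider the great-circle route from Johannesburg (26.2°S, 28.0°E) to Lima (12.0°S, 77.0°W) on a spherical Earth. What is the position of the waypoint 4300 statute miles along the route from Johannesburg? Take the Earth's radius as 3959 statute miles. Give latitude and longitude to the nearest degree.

Convert each endpoint to a unit vector on the sphere (x = cos φ cos λ, y = cos φ sin λ, z = sin φ).
The central angle between the endpoints is δ = arccos(p₁·p₂) ≈ 1.707 rad (97.8°). The total great-circle distance is δ·R ≈ 1.707 × 3959 ≈ 6756 mi, so the target fraction is f = 4300/6756 ≈ 0.636.
Interpolate at f ≈ 0.636 with slerp weights a = sin((1−f)δ)/sin δ ≈ 0.587, b = sin(fδ)/sin δ ≈ 0.893.
p = a·p₁ + b·p₂ ≈ (0.661, -0.604, -0.445); φ = arcsin(p_z) ≈ -26.41°, λ = atan2(p_y, p_x) ≈ -42.40°.

≈ 26°S, 42°W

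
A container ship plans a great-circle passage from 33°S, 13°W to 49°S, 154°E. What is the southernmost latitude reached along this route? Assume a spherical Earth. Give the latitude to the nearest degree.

≈ 83°S

The great circle lies in the plane with unit normal n̂ = (p₁ × p₂)/|p₁ × p₂|.
Here n̂_z ≈ +0.125; the vertex latitude is φ_max = arccos|n̂_z| ≈ 82.8°.
Check via Clairaut: cos φ_max = |cos φ₁| · sin C = cos(33.0°)·sin(171.4°) ≈ 0.125, again giving ≈ 82.8°.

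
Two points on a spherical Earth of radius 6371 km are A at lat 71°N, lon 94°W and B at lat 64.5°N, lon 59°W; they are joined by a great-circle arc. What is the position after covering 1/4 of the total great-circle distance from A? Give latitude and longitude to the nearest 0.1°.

Write both endpoints as unit vectors p₁, p₂ with components (cos φ cos λ, cos φ sin λ, sin φ).
The central angle between the endpoints is δ = arccos(p₁·p₂) ≈ 0.253 rad (14.5°).
Interpolate at f = 1/4 with slerp weights a = sin((1−f)δ)/sin δ ≈ 0.754, b = sin(fδ)/sin δ ≈ 0.253.
p = a·p₁ + b·p₂ ≈ (0.039, -0.338, 0.940); φ = arcsin(p_z) ≈ 70.11°, λ = atan2(p_y, p_x) ≈ -83.44°.

≈ lat 70.1°N, lon 83.4°W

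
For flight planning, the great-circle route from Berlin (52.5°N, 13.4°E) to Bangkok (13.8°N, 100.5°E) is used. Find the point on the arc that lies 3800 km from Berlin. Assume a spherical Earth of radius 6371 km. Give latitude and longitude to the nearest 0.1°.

Convert each endpoint to a unit vector on the sphere (x = cos φ cos λ, y = cos φ sin λ, z = sin φ).
The central angle between the endpoints is δ = arccos(p₁·p₂) ≈ 1.350 rad (77.3°). The total great-circle distance is δ·R ≈ 1.350 × 6371 ≈ 8600 km, so the target fraction is f = 3800/8600 ≈ 0.442.
Interpolate at f ≈ 0.442 with slerp weights a = sin((1−f)δ)/sin δ ≈ 0.701, b = sin(fδ)/sin δ ≈ 0.576.
p = a·p₁ + b·p₂ ≈ (0.313, 0.649, 0.694); φ = arcsin(p_z) ≈ 43.92°, λ = atan2(p_y, p_x) ≈ 64.22°.

≈ 43.9°N, 64.2°E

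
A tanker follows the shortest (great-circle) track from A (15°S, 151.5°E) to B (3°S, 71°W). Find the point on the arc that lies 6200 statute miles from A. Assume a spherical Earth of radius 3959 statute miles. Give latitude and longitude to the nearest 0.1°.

≈ (19.0°S, 113.5°W)

Write both endpoints as unit vectors p₁, p₂ with components (cos φ cos λ, cos φ sin λ, sin φ).
The central angle between the endpoints is δ = arccos(p₁·p₂) ≈ 2.343 rad (134.2°). The total great-circle distance is δ·R ≈ 2.343 × 3959 ≈ 9275 mi, so the target fraction is f = 6200/9275 ≈ 0.668.
Interpolate at f ≈ 0.668 with slerp weights a = sin((1−f)δ)/sin δ ≈ 0.978, b = sin(fδ)/sin δ ≈ 1.396.
p = a·p₁ + b·p₂ ≈ (-0.377, -0.867, -0.326); φ = arcsin(p_z) ≈ -19.04°, λ = atan2(p_y, p_x) ≈ -113.49°.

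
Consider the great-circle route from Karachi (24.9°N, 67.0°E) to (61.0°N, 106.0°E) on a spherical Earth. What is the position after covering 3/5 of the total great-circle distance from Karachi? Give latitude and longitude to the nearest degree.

Write both endpoints as unit vectors p₁, p₂ with components (cos φ cos λ, cos φ sin λ, sin φ).
The central angle between the endpoints is δ = arccos(p₁·p₂) ≈ 0.781 rad (44.8°).
Interpolate at f = 3/5 with slerp weights a = sin((1−f)δ)/sin δ ≈ 0.437, b = sin(fδ)/sin δ ≈ 0.642.
p = a·p₁ + b·p₂ ≈ (0.069, 0.664, 0.745); φ = arcsin(p_z) ≈ 48.16°, λ = atan2(p_y, p_x) ≈ 84.06°.

≈ (48°N, 84°E)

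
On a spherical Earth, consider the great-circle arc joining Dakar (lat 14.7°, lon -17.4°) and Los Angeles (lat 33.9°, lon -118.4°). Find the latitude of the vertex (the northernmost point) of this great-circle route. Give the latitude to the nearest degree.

The great circle lies in the plane with unit normal n̂ = (p₁ × p₂)/|p₁ × p₂|.
Here n̂_z ≈ -0.788; the vertex latitude is φ_max = arccos|n̂_z| ≈ 38.0°.

≈ 38°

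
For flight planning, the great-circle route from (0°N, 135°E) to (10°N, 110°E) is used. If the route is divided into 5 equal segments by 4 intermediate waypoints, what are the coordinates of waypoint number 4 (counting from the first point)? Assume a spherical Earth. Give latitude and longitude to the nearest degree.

≈ (8°N, 115°E)

Convert each endpoint to a unit vector on the sphere (x = cos φ cos λ, y = cos φ sin λ, z = sin φ).
The central angle between the endpoints is δ = arccos(p₁·p₂) ≈ 0.468 rad (26.8°).
Interpolate at f = 4/5 with slerp weights a = sin((1−f)δ)/sin δ ≈ 0.207, b = sin(fδ)/sin δ ≈ 0.811.
p = a·p₁ + b·p₂ ≈ (-0.420, 0.897, 0.141); φ = arcsin(p_z) ≈ 8.09°, λ = atan2(p_y, p_x) ≈ 115.07°.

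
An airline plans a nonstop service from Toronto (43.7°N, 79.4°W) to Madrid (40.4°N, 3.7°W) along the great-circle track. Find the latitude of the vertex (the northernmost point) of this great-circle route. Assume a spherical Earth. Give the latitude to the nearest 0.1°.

≈ 48.9°N

The great circle lies in the plane with unit normal n̂ = (p₁ × p₂)/|p₁ × p₂|.
Here n̂_z ≈ +0.657; the vertex latitude is φ_max = arccos|n̂_z| ≈ 48.9°.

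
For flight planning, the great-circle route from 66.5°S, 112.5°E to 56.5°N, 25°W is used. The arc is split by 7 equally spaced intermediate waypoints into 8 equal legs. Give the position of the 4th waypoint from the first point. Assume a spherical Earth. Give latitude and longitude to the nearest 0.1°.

Convert each endpoint to a unit vector on the sphere (x = cos φ cos λ, y = cos φ sin λ, z = sin φ).
The central angle between the endpoints is δ = arccos(p₁·p₂) ≈ 2.757 rad (158.0°).
Interpolate at f = 4/8 with slerp weights a = sin((1−f)δ)/sin δ ≈ 2.617, b = sin(fδ)/sin δ ≈ 2.617.
p = a·p₁ + b·p₂ ≈ (0.910, 0.354, -0.218); φ = arcsin(p_z) ≈ -12.57°, λ = atan2(p_y, p_x) ≈ 21.24°.

≈ 12.6°S, 21.2°E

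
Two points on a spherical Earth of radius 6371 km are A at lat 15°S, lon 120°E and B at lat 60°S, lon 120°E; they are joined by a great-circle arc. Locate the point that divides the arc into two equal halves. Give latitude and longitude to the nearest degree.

≈ lat 37°S, lon 120°E

Write both endpoints as unit vectors p₁, p₂ with components (cos φ cos λ, cos φ sin λ, sin φ).
The central angle between the endpoints is δ = arccos(p₁·p₂) ≈ 0.785 rad (45.0°).
Interpolate at f = 1/2 with slerp weights a = sin((1−f)δ)/sin δ ≈ 0.541, b = sin(fδ)/sin δ ≈ 0.541.
p = a·p₁ + b·p₂ ≈ (-0.397, 0.687, -0.609); φ = arcsin(p_z) ≈ -37.50°, λ = atan2(p_y, p_x) ≈ 120.00°.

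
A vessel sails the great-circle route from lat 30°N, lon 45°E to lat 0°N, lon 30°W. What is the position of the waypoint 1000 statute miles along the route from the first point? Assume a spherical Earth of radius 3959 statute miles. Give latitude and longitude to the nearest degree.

The haversine formula gives a central angle δ ≈ 1.345 rad (77.0°) between the endpoints. The total great-circle distance is δ·R ≈ 1.345 × 3959 ≈ 5324 mi, so the target fraction is f = 1000/5324 ≈ 0.188.
Interpolate at f ≈ 0.188 with slerp weights a = sin((1−f)δ)/sin δ ≈ 0.911, b = sin(fδ)/sin δ ≈ 0.256.
p = a·p₁ + b·p₂ ≈ (0.780, 0.430, 0.455); φ = arcsin(p_z) ≈ 27.09°, λ = atan2(p_y, p_x) ≈ 28.85°.

≈ lat 27°N, lon 29°E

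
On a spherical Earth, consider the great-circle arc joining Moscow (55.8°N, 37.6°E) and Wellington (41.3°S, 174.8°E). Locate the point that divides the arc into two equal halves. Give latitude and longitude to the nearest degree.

≈ 18°N, 126°E

Convert each endpoint to a unit vector on the sphere (x = cos φ cos λ, y = cos φ sin λ, z = sin φ).
The central angle between the endpoints is δ = arccos(p₁·p₂) ≈ 2.598 rad (148.8°).
Interpolate at f = 1/2 with slerp weights a = sin((1−f)δ)/sin δ ≈ 1.862, b = sin(fδ)/sin δ ≈ 1.862.
p = a·p₁ + b·p₂ ≈ (-0.564, 0.765, 0.311); φ = arcsin(p_z) ≈ 18.12°, λ = atan2(p_y, p_x) ≈ 126.38°.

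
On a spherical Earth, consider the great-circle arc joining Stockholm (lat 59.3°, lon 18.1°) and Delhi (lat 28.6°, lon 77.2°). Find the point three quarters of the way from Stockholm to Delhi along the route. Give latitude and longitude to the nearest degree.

Convert each endpoint to a unit vector on the sphere (x = cos φ cos λ, y = cos φ sin λ, z = sin φ).
The central angle between the endpoints is δ = arccos(p₁·p₂) ≈ 0.874 rad (50.1°).
Interpolate at f = 3/4 with slerp weights a = sin((1−f)δ)/sin δ ≈ 0.283, b = sin(fδ)/sin δ ≈ 0.795.
p = a·p₁ + b·p₂ ≈ (0.292, 0.725, 0.624); φ = arcsin(p_z) ≈ 38.57°, λ = atan2(p_y, p_x) ≈ 68.09°.

≈ lat 39°, lon 68°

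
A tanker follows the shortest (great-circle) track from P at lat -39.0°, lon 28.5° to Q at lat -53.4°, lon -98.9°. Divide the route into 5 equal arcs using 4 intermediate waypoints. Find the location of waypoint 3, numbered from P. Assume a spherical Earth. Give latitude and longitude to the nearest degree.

Convert each endpoint to a unit vector on the sphere (x = cos φ cos λ, y = cos φ sin λ, z = sin φ).
The central angle between the endpoints is δ = arccos(p₁·p₂) ≈ 1.345 rad (77.1°).
Interpolate at f = 3/5 with slerp weights a = sin((1−f)δ)/sin δ ≈ 0.526, b = sin(fδ)/sin δ ≈ 0.741.
p = a·p₁ + b·p₂ ≈ (0.291, -0.242, -0.926); φ = arcsin(p_z) ≈ -67.79°, λ = atan2(p_y, p_x) ≈ -39.72°.

≈ lat -68°, lon -40°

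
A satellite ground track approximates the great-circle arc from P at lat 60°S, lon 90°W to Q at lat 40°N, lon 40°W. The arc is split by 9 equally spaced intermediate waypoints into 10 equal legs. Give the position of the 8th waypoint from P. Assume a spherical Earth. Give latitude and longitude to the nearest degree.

The haversine formula gives a central angle δ ≈ 1.886 rad (108.1°) between the endpoints.
Interpolate at f = 8/10 with slerp weights a = sin((1−f)δ)/sin δ ≈ 0.388, b = sin(fδ)/sin δ ≈ 1.050.
p = a·p₁ + b·p₂ ≈ (0.616, -0.711, 0.339); φ = arcsin(p_z) ≈ 19.83°, λ = atan2(p_y, p_x) ≈ -49.08°.

≈ lat 20°N, lon 49°W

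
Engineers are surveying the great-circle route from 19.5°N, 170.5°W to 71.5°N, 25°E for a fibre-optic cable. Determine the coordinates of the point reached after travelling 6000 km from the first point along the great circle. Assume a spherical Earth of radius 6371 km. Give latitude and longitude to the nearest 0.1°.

From cos δ = sin φ₁ sin φ₂ + cos φ₁ cos φ₂ cos Δλ, the central angle is δ ≈ 1.542 rad (88.4°). The total great-circle distance is δ·R ≈ 1.542 × 6371 ≈ 9827 km, so the target fraction is f = 6000/9827 ≈ 0.611.
Interpolate at f ≈ 0.611 with slerp weights a = sin((1−f)δ)/sin δ ≈ 0.565, b = sin(fδ)/sin δ ≈ 0.809.
p = a·p₁ + b·p₂ ≈ (-0.293, 0.021, 0.956); φ = arcsin(p_z) ≈ 72.92°, λ = atan2(p_y, p_x) ≈ 176.00°.

≈ 72.9°N, 176.0°E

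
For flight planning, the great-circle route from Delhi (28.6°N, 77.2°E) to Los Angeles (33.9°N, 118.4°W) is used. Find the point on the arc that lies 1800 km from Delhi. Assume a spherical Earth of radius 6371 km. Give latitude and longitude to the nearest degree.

≈ 44°N, 83°E

Convert each endpoint to a unit vector on the sphere (x = cos φ cos λ, y = cos φ sin λ, z = sin φ).
The central angle between the endpoints is δ = arccos(p₁·p₂) ≈ 2.021 rad (115.8°). The total great-circle distance is δ·R ≈ 2.021 × 6371 ≈ 12874 km, so the target fraction is f = 1800/12874 ≈ 0.140.
Interpolate at f ≈ 0.140 with slerp weights a = sin((1−f)δ)/sin δ ≈ 1.095, b = sin(fδ)/sin δ ≈ 0.310.
p = a·p₁ + b·p₂ ≈ (0.091, 0.711, 0.697); φ = arcsin(p_z) ≈ 44.17°, λ = atan2(p_y, p_x) ≈ 82.73°.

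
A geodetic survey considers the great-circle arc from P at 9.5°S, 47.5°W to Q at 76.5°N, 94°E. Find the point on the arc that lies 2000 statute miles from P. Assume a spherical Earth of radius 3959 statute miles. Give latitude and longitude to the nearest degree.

Write both endpoints as unit vectors p₁, p₂ with components (cos φ cos λ, cos φ sin λ, sin φ).
The central angle between the endpoints is δ = arccos(p₁·p₂) ≈ 1.918 rad (109.9°). The total great-circle distance is δ·R ≈ 1.918 × 3959 ≈ 7595 mi, so the target fraction is f = 2000/7595 ≈ 0.263.
Interpolate at f ≈ 0.263 with slerp weights a = sin((1−f)δ)/sin δ ≈ 1.050, b = sin(fδ)/sin δ ≈ 0.515.
p = a·p₁ + b·p₂ ≈ (0.692, -0.644, 0.327); φ = arcsin(p_z) ≈ 19.10°, λ = atan2(p_y, p_x) ≈ -42.96°.

≈ 19°N, 43°W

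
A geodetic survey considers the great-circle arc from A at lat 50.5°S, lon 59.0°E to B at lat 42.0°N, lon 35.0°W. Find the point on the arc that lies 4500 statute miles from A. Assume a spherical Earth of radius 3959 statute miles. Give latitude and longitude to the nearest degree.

Convert each endpoint to a unit vector on the sphere (x = cos φ cos λ, y = cos φ sin λ, z = sin φ).
The central angle between the endpoints is δ = arccos(p₁·p₂) ≈ 2.152 rad (123.3°). The total great-circle distance is δ·R ≈ 2.152 × 3959 ≈ 8521 mi, so the target fraction is f = 4500/8521 ≈ 0.528.
Interpolate at f ≈ 0.528 with slerp weights a = sin((1−f)δ)/sin δ ≈ 1.017, b = sin(fδ)/sin δ ≈ 1.086.
p = a·p₁ + b·p₂ ≈ (0.994, 0.092, -0.058); φ = arcsin(p_z) ≈ -3.34°, λ = atan2(p_y, p_x) ≈ 5.27°.

≈ lat 3°S, lon 5°E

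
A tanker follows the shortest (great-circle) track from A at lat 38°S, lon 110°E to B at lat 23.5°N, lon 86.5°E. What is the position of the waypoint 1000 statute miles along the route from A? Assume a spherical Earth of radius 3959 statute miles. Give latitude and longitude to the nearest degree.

≈ lat 25°S, lon 104°E

Write both endpoints as unit vectors p₁, p₂ with components (cos φ cos λ, cos φ sin λ, sin φ).
The central angle between the endpoints is δ = arccos(p₁·p₂) ≈ 1.140 rad (65.3°). The total great-circle distance is δ·R ≈ 1.140 × 3959 ≈ 4515 mi, so the target fraction is f = 1000/4515 ≈ 0.221.
Interpolate at f ≈ 0.221 with slerp weights a = sin((1−f)δ)/sin δ ≈ 0.854, b = sin(fδ)/sin δ ≈ 0.275.
p = a·p₁ + b·p₂ ≈ (-0.215, 0.884, -0.416); φ = arcsin(p_z) ≈ -24.57°, λ = atan2(p_y, p_x) ≈ 103.65°.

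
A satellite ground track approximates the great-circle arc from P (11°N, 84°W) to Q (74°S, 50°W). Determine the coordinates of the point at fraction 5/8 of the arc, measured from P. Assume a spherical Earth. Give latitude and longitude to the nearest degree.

Convert each endpoint to a unit vector on the sphere (x = cos φ cos λ, y = cos φ sin λ, z = sin φ).
The central angle between the endpoints is δ = arccos(p₁·p₂) ≈ 1.530 rad (87.7°).
Interpolate at f = 5/8 with slerp weights a = sin((1−f)δ)/sin δ ≈ 0.543, b = sin(fδ)/sin δ ≈ 0.818.
p = a·p₁ + b·p₂ ≈ (0.201, -0.703, -0.682); φ = arcsin(p_z) ≈ -43.03°, λ = atan2(p_y, p_x) ≈ -74.07°.

≈ (43°S, 74°W)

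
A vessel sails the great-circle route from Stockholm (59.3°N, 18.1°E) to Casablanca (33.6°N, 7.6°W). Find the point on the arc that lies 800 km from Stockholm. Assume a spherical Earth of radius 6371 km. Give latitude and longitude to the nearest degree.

Write both endpoints as unit vectors p₁, p₂ with components (cos φ cos λ, cos φ sin λ, sin φ).
The central angle between the endpoints is δ = arccos(p₁·p₂) ≈ 0.537 rad (30.8°). The total great-circle distance is δ·R ≈ 0.537 × 6371 ≈ 3424 km, so the target fraction is f = 800/3424 ≈ 0.234.
Interpolate at f ≈ 0.234 with slerp weights a = sin((1−f)δ)/sin δ ≈ 0.782, b = sin(fδ)/sin δ ≈ 0.245.
p = a·p₁ + b·p₂ ≈ (0.581, 0.097, 0.808); φ = arcsin(p_z) ≈ 53.88°, λ = atan2(p_y, p_x) ≈ 9.48°.

≈ (54°N, 9°E)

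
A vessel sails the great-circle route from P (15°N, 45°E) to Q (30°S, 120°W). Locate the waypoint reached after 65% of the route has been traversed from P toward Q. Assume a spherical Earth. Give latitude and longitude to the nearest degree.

≈ (51°S, 48°W)

Convert each endpoint to a unit vector on the sphere (x = cos φ cos λ, y = cos φ sin λ, z = sin φ).
The central angle between the endpoints is δ = arccos(p₁·p₂) ≈ 2.786 rad (159.6°).
Interpolate at f = 0.65 with slerp weights a = sin((1−f)δ)/sin δ ≈ 2.377, b = sin(fδ)/sin δ ≈ 2.790.
p = a·p₁ + b·p₂ ≈ (0.416, -0.468, -0.780); φ = arcsin(p_z) ≈ -51.22°, λ = atan2(p_y, p_x) ≈ -48.41°.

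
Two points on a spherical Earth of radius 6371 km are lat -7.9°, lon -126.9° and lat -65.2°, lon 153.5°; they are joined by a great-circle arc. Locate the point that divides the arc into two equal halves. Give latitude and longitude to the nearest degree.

Convert each endpoint to a unit vector on the sphere (x = cos φ cos λ, y = cos φ sin λ, z = sin φ).
The central angle between the endpoints is δ = arccos(p₁·p₂) ≈ 1.370 rad (78.5°).
Interpolate at f = 1/2 with slerp weights a = sin((1−f)δ)/sin δ ≈ 0.646, b = sin(fδ)/sin δ ≈ 0.646.
p = a·p₁ + b·p₂ ≈ (-0.626, -0.391, -0.675); φ = arcsin(p_z) ≈ -42.43°, λ = atan2(p_y, p_x) ≈ -148.05°.

≈ lat -42°, lon -148°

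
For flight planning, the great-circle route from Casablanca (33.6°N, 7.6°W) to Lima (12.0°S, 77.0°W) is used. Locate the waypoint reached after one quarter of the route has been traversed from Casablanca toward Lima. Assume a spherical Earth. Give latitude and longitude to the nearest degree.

The haversine formula gives a central angle δ ≈ 1.398 rad (80.1°) between the endpoints.
Interpolate at f = 1/4 with slerp weights a = sin((1−f)δ)/sin δ ≈ 0.880, b = sin(fδ)/sin δ ≈ 0.348.
p = a·p₁ + b·p₂ ≈ (0.803, -0.428, 0.415); φ = arcsin(p_z) ≈ 24.50°, λ = atan2(p_y, p_x) ≈ -28.08°.

≈ 24°N, 28°W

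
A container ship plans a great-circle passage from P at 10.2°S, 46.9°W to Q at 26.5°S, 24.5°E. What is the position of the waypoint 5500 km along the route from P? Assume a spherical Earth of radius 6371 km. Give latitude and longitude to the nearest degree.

≈ 25°S, 3°E

Convert each endpoint to a unit vector on the sphere (x = cos φ cos λ, y = cos φ sin λ, z = sin φ).
The central angle between the endpoints is δ = arccos(p₁·p₂) ≈ 1.203 rad (68.9°). The total great-circle distance is δ·R ≈ 1.203 × 6371 ≈ 7662 km, so the target fraction is f = 5500/7662 ≈ 0.718.
Interpolate at f ≈ 0.718 with slerp weights a = sin((1−f)δ)/sin δ ≈ 0.357, b = sin(fδ)/sin δ ≈ 0.815.
p = a·p₁ + b·p₂ ≈ (0.903, 0.046, -0.427); φ = arcsin(p_z) ≈ -25.25°, λ = atan2(p_y, p_x) ≈ 2.91°.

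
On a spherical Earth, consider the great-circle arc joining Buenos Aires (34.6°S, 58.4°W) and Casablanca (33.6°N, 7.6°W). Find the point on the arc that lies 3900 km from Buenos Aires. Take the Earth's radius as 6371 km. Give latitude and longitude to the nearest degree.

Convert each endpoint to a unit vector on the sphere (x = cos φ cos λ, y = cos φ sin λ, z = sin φ).
The central angle between the endpoints is δ = arccos(p₁·p₂) ≈ 1.451 rad (83.2°). The total great-circle distance is δ·R ≈ 1.451 × 6371 ≈ 9247 km, so the target fraction is f = 3900/9247 ≈ 0.422.
Interpolate at f ≈ 0.422 with slerp weights a = sin((1−f)δ)/sin δ ≈ 0.749, b = sin(fδ)/sin δ ≈ 0.579.
p = a·p₁ + b·p₂ ≈ (0.801, -0.589, -0.105); φ = arcsin(p_z) ≈ -6.05°, λ = atan2(p_y, p_x) ≈ -36.34°.

≈ 6°S, 36°W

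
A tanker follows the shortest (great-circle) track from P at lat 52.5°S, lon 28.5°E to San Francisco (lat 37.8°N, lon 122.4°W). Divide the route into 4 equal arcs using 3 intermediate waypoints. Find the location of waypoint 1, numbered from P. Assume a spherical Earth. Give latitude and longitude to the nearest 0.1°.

≈ lat 50.9°S, lon 36.2°W

The haversine formula gives a central angle δ ≈ 2.706 rad (155.0°) between the endpoints.
Interpolate at f = 1/4 with slerp weights a = sin((1−f)δ)/sin δ ≈ 2.124, b = sin(fδ)/sin δ ≈ 1.483.
p = a·p₁ + b·p₂ ≈ (0.509, -0.372, -0.776); φ = arcsin(p_z) ≈ -50.93°, λ = atan2(p_y, p_x) ≈ -36.22°.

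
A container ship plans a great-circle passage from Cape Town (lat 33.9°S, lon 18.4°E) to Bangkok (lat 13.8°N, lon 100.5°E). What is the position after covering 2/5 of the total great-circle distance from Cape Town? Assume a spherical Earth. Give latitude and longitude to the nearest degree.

Write both endpoints as unit vectors p₁, p₂ with components (cos φ cos λ, cos φ sin λ, sin φ).
The central angle between the endpoints is δ = arccos(p₁·p₂) ≈ 1.593 rad (91.3°).
Interpolate at f = 2/5 with slerp weights a = sin((1−f)δ)/sin δ ≈ 0.817, b = sin(fδ)/sin δ ≈ 0.595.
p = a·p₁ + b·p₂ ≈ (0.538, 0.782, -0.314); φ = arcsin(p_z) ≈ -18.28°, λ = atan2(p_y, p_x) ≈ 55.48°.

≈ lat 18°S, lon 55°E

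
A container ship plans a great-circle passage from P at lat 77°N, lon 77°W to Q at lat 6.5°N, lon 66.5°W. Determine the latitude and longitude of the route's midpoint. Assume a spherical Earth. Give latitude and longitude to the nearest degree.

≈ lat 42°N, lon 68°W

Write both endpoints as unit vectors p₁, p₂ with components (cos φ cos λ, cos φ sin λ, sin φ).
The central angle between the endpoints is δ = arccos(p₁·p₂) ≈ 1.234 rad (70.7°).
Interpolate at f = 1/2 with slerp weights a = sin((1−f)δ)/sin δ ≈ 0.613, b = sin(fδ)/sin δ ≈ 0.613.
p = a·p₁ + b·p₂ ≈ (0.274, -0.693, 0.667); φ = arcsin(p_z) ≈ 41.82°, λ = atan2(p_y, p_x) ≈ -68.43°.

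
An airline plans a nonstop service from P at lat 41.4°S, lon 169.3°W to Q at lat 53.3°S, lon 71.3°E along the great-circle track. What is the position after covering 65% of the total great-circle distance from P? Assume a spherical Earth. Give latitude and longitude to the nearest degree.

From cos δ = sin φ₁ sin φ₂ + cos φ₁ cos φ₂ cos Δλ, the central angle is δ ≈ 1.255 rad (71.9°).
Interpolate at f = 0.65 with slerp weights a = sin((1−f)δ)/sin δ ≈ 0.447, b = sin(fδ)/sin δ ≈ 0.766.
p = a·p₁ + b·p₂ ≈ (-0.183, 0.371, -0.910); φ = arcsin(p_z) ≈ -65.54°, λ = atan2(p_y, p_x) ≈ 116.23°.

≈ lat 66°S, lon 116°E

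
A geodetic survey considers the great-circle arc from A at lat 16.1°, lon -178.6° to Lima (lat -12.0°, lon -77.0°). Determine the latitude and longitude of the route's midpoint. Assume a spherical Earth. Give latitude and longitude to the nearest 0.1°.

≈ lat 3.2°, lon -127.2°

Write both endpoints as unit vectors p₁, p₂ with components (cos φ cos λ, cos φ sin λ, sin φ).
The central angle between the endpoints is δ = arccos(p₁·p₂) ≈ 1.820 rad (104.3°).
Interpolate at f = 1/2 with slerp weights a = sin((1−f)δ)/sin δ ≈ 0.815, b = sin(fδ)/sin δ ≈ 0.815.
p = a·p₁ + b·p₂ ≈ (-0.603, -0.796, 0.057); φ = arcsin(p_z) ≈ 3.24°, λ = atan2(p_y, p_x) ≈ -127.17°.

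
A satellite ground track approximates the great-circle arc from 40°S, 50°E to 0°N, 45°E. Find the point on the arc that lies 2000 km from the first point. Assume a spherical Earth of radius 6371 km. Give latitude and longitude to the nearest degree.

≈ 22°S, 47°E

Write both endpoints as unit vectors p₁, p₂ with components (cos φ cos λ, cos φ sin λ, sin φ).
The central angle between the endpoints is δ = arccos(p₁·p₂) ≈ 0.703 rad (40.3°). The total great-circle distance is δ·R ≈ 0.703 × 6371 ≈ 4477 km, so the target fraction is f = 2000/4477 ≈ 0.447.
Interpolate at f ≈ 0.447 with slerp weights a = sin((1−f)δ)/sin δ ≈ 0.586, b = sin(fδ)/sin δ ≈ 0.478.
p = a·p₁ + b·p₂ ≈ (0.627, 0.682, -0.377); φ = arcsin(p_z) ≈ -22.15°, λ = atan2(p_y, p_x) ≈ 47.42°.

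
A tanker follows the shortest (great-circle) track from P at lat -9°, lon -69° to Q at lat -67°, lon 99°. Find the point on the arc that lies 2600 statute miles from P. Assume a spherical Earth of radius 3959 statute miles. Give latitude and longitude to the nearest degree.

≈ lat -46°, lon -65°

From cos δ = sin φ₁ sin φ₂ + cos φ₁ cos φ₂ cos Δλ, the central angle is δ ≈ 1.806 rad (103.5°). The total great-circle distance is δ·R ≈ 1.806 × 3959 ≈ 7152 mi, so the target fraction is f = 2600/7152 ≈ 0.364.
Interpolate at f ≈ 0.364 with slerp weights a = sin((1−f)δ)/sin δ ≈ 0.939, b = sin(fδ)/sin δ ≈ 0.628.
p = a·p₁ + b·p₂ ≈ (0.294, -0.623, -0.725); φ = arcsin(p_z) ≈ -46.45°, λ = atan2(p_y, p_x) ≈ -64.75°.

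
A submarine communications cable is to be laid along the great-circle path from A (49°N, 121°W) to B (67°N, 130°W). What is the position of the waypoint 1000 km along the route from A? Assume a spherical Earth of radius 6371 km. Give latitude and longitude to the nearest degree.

The haversine formula gives a central angle δ ≈ 0.324 rad (18.6°) between the endpoints. The total great-circle distance is δ·R ≈ 0.324 × 6371 ≈ 2066 km, so the target fraction is f = 1000/2066 ≈ 0.484.
Interpolate at f ≈ 0.484 with slerp weights a = sin((1−f)δ)/sin δ ≈ 0.523, b = sin(fδ)/sin δ ≈ 0.491.
p = a·p₁ + b·p₂ ≈ (-0.300, -0.441, 0.846); φ = arcsin(p_z) ≈ 57.79°, λ = atan2(p_y, p_x) ≈ -124.23°.

≈ (58°N, 124°W)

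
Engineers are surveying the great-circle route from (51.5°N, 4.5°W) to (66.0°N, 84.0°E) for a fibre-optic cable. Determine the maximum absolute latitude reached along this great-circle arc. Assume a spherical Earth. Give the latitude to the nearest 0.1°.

≈ 68.6°N

The great circle lies in the plane with unit normal n̂ = (p₁ × p₂)/|p₁ × p₂|.
Here n̂_z ≈ +0.366; the vertex latitude is φ_max = arccos|n̂_z| ≈ 68.6°.
Check via Clairaut: cos φ_max = |cos φ₁| · sin C = cos(51.5°)·sin(36.0°) ≈ 0.366, again giving ≈ 68.6°.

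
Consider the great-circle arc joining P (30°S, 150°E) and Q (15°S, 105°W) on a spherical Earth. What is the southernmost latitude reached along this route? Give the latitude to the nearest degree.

The great circle lies in the plane with unit normal n̂ = (p₁ × p₂)/|p₁ × p₂|.
Here n̂_z ≈ +0.811; the vertex latitude is φ_max = arccos|n̂_z| ≈ 35.8°.
Check via Clairaut: cos φ_max = |cos φ₁| · sin C = cos(30.0°)·sin(110.5°) ≈ 0.811, again giving ≈ 35.8°.

≈ 36°S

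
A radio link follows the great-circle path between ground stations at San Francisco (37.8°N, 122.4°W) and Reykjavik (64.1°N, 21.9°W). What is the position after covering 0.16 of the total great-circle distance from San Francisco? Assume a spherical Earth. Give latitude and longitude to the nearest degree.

≈ 46°N, 116°W

Convert each endpoint to a unit vector on the sphere (x = cos φ cos λ, y = cos φ sin λ, z = sin φ).
The central angle between the endpoints is δ = arccos(p₁·p₂) ≈ 1.060 rad (60.8°).
Interpolate at f = 0.16 with slerp weights a = sin((1−f)δ)/sin δ ≈ 0.891, b = sin(fδ)/sin δ ≈ 0.194.
p = a·p₁ + b·p₂ ≈ (-0.299, -0.626, 0.720); φ = arcsin(p_z) ≈ 46.08°, λ = atan2(p_y, p_x) ≈ -115.52°.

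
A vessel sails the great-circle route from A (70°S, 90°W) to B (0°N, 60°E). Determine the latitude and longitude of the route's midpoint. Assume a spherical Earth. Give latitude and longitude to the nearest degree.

≈ (52°S, 46°E)

Convert each endpoint to a unit vector on the sphere (x = cos φ cos λ, y = cos φ sin λ, z = sin φ).
The central angle between the endpoints is δ = arccos(p₁·p₂) ≈ 1.872 rad (107.2°).
Interpolate at f = 1/2 with slerp weights a = sin((1−f)δ)/sin δ ≈ 0.843, b = sin(fδ)/sin δ ≈ 0.843.
p = a·p₁ + b·p₂ ≈ (0.421, 0.442, -0.792); φ = arcsin(p_z) ≈ -52.38°, λ = atan2(p_y, p_x) ≈ 46.34°.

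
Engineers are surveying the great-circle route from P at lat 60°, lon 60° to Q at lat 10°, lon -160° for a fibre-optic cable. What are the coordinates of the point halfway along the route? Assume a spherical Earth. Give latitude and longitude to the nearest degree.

≈ lat 57°, lon 172°

From cos δ = sin φ₁ sin φ₂ + cos φ₁ cos φ₂ cos Δλ, the central angle is δ ≈ 1.800 rad (103.1°).
Interpolate at f = 1/2 with slerp weights a = sin((1−f)δ)/sin δ ≈ 0.804, b = sin(fδ)/sin δ ≈ 0.804.
p = a·p₁ + b·p₂ ≈ (-0.543, 0.077, 0.836); φ = arcsin(p_z) ≈ 56.73°, λ = atan2(p_y, p_x) ≈ 171.89°.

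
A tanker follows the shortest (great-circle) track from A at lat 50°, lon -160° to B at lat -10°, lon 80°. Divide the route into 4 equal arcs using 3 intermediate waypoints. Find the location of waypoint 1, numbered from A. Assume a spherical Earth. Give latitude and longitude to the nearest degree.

Convert each endpoint to a unit vector on the sphere (x = cos φ cos λ, y = cos φ sin λ, z = sin φ).
The central angle between the endpoints is δ = arccos(p₁·p₂) ≈ 2.037 rad (116.7°).
Interpolate at f = 1/4 with slerp weights a = sin((1−f)δ)/sin δ ≈ 1.118, b = sin(fδ)/sin δ ≈ 0.546.
p = a·p₁ + b·p₂ ≈ (-0.582, 0.283, 0.762); φ = arcsin(p_z) ≈ 49.64°, λ = atan2(p_y, p_x) ≈ 154.04°.

≈ lat 50°, lon 154°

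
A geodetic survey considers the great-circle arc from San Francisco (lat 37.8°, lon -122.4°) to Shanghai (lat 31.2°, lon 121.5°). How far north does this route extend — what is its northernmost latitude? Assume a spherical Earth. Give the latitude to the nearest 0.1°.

≈ 52.6°

The great circle lies in the plane with unit normal n̂ = (p₁ × p₂)/|p₁ × p₂|.
Here n̂_z ≈ -0.607; the vertex latitude is φ_max = arccos|n̂_z| ≈ 52.6°.
Check via Clairaut: cos φ_max = |cos φ₁| · sin C = cos(37.8°)·sin(50.2°) ≈ 0.607, again giving ≈ 52.6°.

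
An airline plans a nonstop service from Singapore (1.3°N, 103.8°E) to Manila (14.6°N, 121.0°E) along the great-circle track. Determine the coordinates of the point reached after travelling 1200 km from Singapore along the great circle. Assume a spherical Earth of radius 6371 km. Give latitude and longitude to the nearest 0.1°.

From cos δ = sin φ₁ sin φ₂ + cos φ₁ cos φ₂ cos Δλ, the central angle is δ ≈ 0.377 rad (21.6°). The total great-circle distance is δ·R ≈ 0.377 × 6371 ≈ 2399 km, so the target fraction is f = 1200/2399 ≈ 0.500.
Interpolate at f ≈ 0.500 with slerp weights a = sin((1−f)δ)/sin δ ≈ 0.509, b = sin(fδ)/sin δ ≈ 0.509.
p = a·p₁ + b·p₂ ≈ (-0.375, 0.916, 0.140); φ = arcsin(p_z) ≈ 8.04°, λ = atan2(p_y, p_x) ≈ 112.26°.

≈ 8.0°N, 112.3°E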